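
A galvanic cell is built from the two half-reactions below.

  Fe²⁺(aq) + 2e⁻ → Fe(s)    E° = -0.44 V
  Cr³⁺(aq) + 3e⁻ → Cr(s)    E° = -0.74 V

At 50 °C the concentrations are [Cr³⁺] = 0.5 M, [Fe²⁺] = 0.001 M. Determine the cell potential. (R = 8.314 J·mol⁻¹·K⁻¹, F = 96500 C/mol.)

0.210 V

The Fe²⁺/Fe couple has the higher reduction potential and acts as the cathode, so E°_cell = -0.44 − (-0.74) = 0.30 V.
Balancing electrons gives n = 6; the reaction quotient is Q = [Cr³⁺]^2/[Fe²⁺]^3 = 2.5 × 10^8.
E = E° − (RT/nF) ln Q = 0.30 − (8.314×323)/(6×96500) × (19.337) = 0.300 − 0.090 = 0.210 V.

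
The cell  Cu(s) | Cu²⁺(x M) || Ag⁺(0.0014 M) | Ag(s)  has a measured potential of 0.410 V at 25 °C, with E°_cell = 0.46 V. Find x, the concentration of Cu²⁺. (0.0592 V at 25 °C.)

9.6 × 10^-5 M

From the Nernst equation, log Q = n(E° − E)/0.0592 = 2(0.46 − 0.410)/0.0592 = 1.689, so Q = 48.9.
With Q = [Cu²⁺]/[Ag⁺]^2 and the known concentrations, [Cu²⁺] in the numerator gives [Cu²⁺] = 9.6 × 10^-5 M.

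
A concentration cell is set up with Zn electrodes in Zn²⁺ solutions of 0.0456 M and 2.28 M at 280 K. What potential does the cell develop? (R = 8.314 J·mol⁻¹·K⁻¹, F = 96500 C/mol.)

Both half-cells are Zn²⁺/Zn, so E°_cell = 0. The concentrated side is the cathode; the cell reaction moves Zn²⁺ from high to low concentration with n = 2.
Q = [Zn²⁺]_dilute/[Zn²⁺]_conc = 0.0456/2.28 = 0.0200.
E = 0 − (RT/nF) ln Q = −((8.314×280)/(2×96500))(-3.912) = 0.0472 V.

0.047 V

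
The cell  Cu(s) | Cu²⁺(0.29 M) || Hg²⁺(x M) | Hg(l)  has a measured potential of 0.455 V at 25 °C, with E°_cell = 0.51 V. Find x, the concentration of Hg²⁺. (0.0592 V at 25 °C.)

0.004 M

From the Nernst equation, log Q = n(E° − E)/0.0592 = 2(0.51 − 0.455)/0.0592 = 1.858, so Q = 72.1.
With Q = [Cu²⁺]/[Hg²⁺] and the known concentrations, [Hg²⁺] in the denominator gives [Hg²⁺] = 0.004 M.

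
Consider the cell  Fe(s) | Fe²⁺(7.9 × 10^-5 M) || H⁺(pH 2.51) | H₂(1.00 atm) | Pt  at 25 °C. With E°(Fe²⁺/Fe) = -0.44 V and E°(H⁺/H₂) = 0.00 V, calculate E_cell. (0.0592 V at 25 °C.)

0.41 V

The hydrogen couple is the cathode, so E°_cell = 0.44 V; n = 2.
[H⁺] = 10^(−2.51) = 0.0031 M, and Q = [Fe²⁺]·P(H₂) / [H⁺]^2 = 8.27.
E = E° − (0.0592/2) log Q = 0.44 − (0.0592/2)(0.918) = 0.413 V.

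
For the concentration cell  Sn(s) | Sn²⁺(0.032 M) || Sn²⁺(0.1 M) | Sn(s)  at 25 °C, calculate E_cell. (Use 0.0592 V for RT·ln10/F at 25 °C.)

0.015 V

Both half-cells are Sn²⁺/Sn, so E°_cell = 0. The concentrated side is the cathode; the cell reaction moves Sn²⁺ from high to low concentration with n = 2.
Q = [Sn²⁺]_dilute/[Sn²⁺]_conc = 0.032/0.1 = 0.320.
E = 0 − (0.0592/2) log Q = −(0.0592/2)(-0.495) = 0.0147 V.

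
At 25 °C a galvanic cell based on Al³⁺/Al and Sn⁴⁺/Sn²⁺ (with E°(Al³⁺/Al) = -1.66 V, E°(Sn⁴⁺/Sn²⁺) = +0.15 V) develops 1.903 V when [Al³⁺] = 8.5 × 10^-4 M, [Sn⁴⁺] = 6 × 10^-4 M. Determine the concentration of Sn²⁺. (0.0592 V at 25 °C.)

From the Nernst equation, log Q = n(E° − E)/0.0592 = 6(1.81 − 1.903)/0.0592 = -9.426, so Q = 3.75 × 10^-10.
With Q = [Al³⁺]^2·[Sn²⁺]^3/[Sn⁴⁺]^3 and the known concentrations, [Sn²⁺]^3 in the numerator gives [Sn²⁺] = 4.8 × 10^-5 M.

4.8 × 10^-5 M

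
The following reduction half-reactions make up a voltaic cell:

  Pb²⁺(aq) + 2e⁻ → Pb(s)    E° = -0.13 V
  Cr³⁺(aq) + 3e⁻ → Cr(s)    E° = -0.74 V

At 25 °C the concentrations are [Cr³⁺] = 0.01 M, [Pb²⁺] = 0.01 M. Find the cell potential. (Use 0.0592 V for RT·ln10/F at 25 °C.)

0.590 V

The Pb²⁺/Pb couple has the higher reduction potential and acts as the cathode, so E°_cell = -0.13 − (-0.74) = 0.61 V.
Balancing electrons gives n = 6; the reaction quotient is Q = [Cr³⁺]^2/[Pb²⁺]^3 = 100.
At 25 °C, E = E° − (0.0592/n) log Q = 0.61 − (0.0592/6)(2.000) = 0.610 − 0.020 = 0.590 V.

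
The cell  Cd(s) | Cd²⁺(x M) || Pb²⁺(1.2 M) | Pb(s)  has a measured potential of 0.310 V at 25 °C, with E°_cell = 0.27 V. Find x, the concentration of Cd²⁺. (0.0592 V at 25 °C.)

0.053 M

From the Nernst equation, log Q = n(E° − E)/0.0592 = 2(0.27 − 0.310)/0.0592 = -1.351, so Q = 0.0445.
With Q = [Cd²⁺]/[Pb²⁺] and the known concentrations, [Cd²⁺] in the numerator gives [Cd²⁺] = 0.053 M.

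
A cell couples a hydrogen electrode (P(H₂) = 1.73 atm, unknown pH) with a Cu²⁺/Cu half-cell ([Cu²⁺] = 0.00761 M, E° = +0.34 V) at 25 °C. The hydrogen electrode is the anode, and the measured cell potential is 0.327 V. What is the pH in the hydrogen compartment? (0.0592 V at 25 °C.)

E°_cell = 0.34 V and n = 2.
log Q = n(E° − E)/0.0592 = 2×(0.34 − 0.327)/0.0592 = 0.439.
With Q = [H⁺]^2 / ([Cu²⁺]·P(H₂)), solving for [H⁺] gives log[H⁺] = -0.721, so pH = 0.72.

pH = 0.72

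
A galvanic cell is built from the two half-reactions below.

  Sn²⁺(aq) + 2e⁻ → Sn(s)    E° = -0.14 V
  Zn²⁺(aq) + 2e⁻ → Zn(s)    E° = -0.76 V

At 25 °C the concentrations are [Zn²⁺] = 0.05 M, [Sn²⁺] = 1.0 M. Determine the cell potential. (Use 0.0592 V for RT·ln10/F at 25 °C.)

0.659 V

The Sn²⁺/Sn couple has the higher reduction potential and acts as the cathode, so E°_cell = -0.14 − (-0.76) = 0.62 V.
Balancing electrons gives n = 2; the reaction quotient is Q = [Zn²⁺]/[Sn²⁺] = 0.0500.
At 25 °C, E = E° − (0.0592/n) log Q = 0.62 − (0.0592/2)(-1.301) = 0.620 + 0.039 = 0.659 V.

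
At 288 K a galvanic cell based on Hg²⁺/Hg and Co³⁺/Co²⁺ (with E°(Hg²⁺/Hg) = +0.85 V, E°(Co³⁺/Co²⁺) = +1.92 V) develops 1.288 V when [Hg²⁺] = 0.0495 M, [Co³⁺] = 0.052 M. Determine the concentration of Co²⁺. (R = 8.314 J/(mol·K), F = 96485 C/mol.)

3.6 × 10^-5 M

From the Nernst equation, ln Q = nF(E° − E)/RT = 2×96485×(1.07 − 1.288)/(8.314×288) = -17.569, so Q = 2.34 × 10^-8.
With Q = [Hg²⁺]·[Co²⁺]^2/[Co³⁺]^2 and the known concentrations, [Co²⁺]^2 in the numerator gives [Co²⁺] = 3.6 × 10^-5 M.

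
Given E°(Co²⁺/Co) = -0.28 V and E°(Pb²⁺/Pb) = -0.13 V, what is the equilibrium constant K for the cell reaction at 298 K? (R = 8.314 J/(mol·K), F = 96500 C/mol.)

E°_cell = -0.13 − (-0.28) = 0.15 V, with n = 2 electrons transferred.
At equilibrium E = 0, so the Nernst equation gives ln K = nFE°/RT = (2)(96500)(0.15)/((8.314)(298)) = 11.68.
K = e^11.68 = 1.2 × 10^5.

1.2 × 10^5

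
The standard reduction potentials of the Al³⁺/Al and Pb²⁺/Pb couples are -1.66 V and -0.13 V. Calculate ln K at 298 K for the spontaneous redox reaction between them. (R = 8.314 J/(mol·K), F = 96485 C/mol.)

E°_cell = -0.13 − (-1.66) = 1.53 V, with n = 6 electrons transferred.
At equilibrium E = 0, so the Nernst equation gives ln K = nFE°/RT = (6)(96485)(1.53)/((8.314)(298)) = 357.50.

ln K = 357.5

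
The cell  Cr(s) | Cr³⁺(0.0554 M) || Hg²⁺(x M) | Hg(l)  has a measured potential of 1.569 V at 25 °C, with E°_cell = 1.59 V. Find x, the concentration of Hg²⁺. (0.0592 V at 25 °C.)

0.028 M

From the Nernst equation, log Q = n(E° − E)/0.0592 = 6(1.59 − 1.569)/0.0592 = 2.128, so Q = 134.
With Q = [Cr³⁺]^2/[Hg²⁺]^3 and the known concentrations, [Hg²⁺]^3 in the denominator gives [Hg²⁺] = 0.028 M.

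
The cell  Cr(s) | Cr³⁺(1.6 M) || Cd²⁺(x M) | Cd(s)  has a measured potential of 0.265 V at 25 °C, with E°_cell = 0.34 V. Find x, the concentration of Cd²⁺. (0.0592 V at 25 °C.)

0.004 M

From the Nernst equation, log Q = n(E° − E)/0.0592 = 6(0.34 − 0.265)/0.0592 = 7.601, so Q = 3.99 × 10^7.
With Q = [Cr³⁺]^2/[Cd²⁺]^3 and the known concentrations, [Cd²⁺]^3 in the denominator gives [Cd²⁺] = 0.004 M.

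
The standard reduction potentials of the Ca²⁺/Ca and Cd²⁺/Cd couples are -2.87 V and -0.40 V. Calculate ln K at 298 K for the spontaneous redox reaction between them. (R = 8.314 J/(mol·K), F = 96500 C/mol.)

E°_cell = -0.40 − (-2.87) = 2.47 V, with n = 2 electrons transferred.
At equilibrium E = 0, so the Nernst equation gives ln K = nFE°/RT = (2)(96500)(2.47)/((8.314)(298)) = 192.41.

ln K = 192.4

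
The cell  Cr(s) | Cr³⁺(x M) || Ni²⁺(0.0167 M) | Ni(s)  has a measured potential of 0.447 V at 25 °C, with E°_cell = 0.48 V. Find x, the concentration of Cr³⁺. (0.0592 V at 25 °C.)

0.1 M

From the Nernst equation, log Q = n(E° − E)/0.0592 = 6(0.48 − 0.447)/0.0592 = 3.345, so Q = 2210.
With Q = [Cr³⁺]^2/[Ni²⁺]^3 and the known concentrations, [Cr³⁺]^2 in the numerator gives [Cr³⁺] = 0.1 M.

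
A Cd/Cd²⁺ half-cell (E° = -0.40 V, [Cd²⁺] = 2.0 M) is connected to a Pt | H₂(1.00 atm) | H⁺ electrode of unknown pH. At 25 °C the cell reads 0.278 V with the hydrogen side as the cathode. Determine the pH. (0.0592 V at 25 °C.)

pH = 1.91

E°_cell = 0.40 V and n = 2.
log Q = n(E° − E)/0.0592 = 2×(0.40 − 0.278)/0.0592 = 4.122.
With Q = [Cd²⁺]·P(H₂) / [H⁺]^2, solving for [H⁺] gives log[H⁺] = -1.910, so pH = 1.91.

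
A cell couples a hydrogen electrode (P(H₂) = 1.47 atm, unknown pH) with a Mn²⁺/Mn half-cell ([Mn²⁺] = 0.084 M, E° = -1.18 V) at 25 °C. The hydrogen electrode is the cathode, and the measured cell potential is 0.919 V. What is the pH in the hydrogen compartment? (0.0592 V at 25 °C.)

pH = 4.86

E°_cell = 1.18 V and n = 2.
log Q = n(E° − E)/0.0592 = 2×(1.18 − 0.919)/0.0592 = 8.818.
With Q = [Mn²⁺]·P(H₂) / [H⁺]^2, solving for [H⁺] gives log[H⁺] = -4.863, so pH = 4.86.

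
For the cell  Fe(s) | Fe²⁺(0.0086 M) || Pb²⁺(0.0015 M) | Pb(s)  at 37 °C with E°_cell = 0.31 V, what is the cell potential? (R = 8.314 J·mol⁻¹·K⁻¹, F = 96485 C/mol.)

Balancing electrons gives n = 2; the reaction quotient is Q = [Fe²⁺]/[Pb²⁺] = 5.73.
E = E° − (RT/nF) ln Q = 0.31 − (8.314×310)/(2×96485) × (1.746) = 0.310 − 0.023 = 0.287 V.

0.287 V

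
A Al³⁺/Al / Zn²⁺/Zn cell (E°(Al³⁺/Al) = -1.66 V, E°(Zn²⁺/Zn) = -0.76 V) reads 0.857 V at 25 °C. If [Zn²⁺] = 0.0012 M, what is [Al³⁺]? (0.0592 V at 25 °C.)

0.0063 M

From the Nernst equation, log Q = n(E° − E)/0.0592 = 6(0.90 − 0.857)/0.0592 = 4.358, so Q = 2.28 × 10^4.
With Q = [Al³⁺]^2/[Zn²⁺]^3 and the known concentrations, [Al³⁺]^2 in the numerator gives [Al³⁺] = 0.0063 M.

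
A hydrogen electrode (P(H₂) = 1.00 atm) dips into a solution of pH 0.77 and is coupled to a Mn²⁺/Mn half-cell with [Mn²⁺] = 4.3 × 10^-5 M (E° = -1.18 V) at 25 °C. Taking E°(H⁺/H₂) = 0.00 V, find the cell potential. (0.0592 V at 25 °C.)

The hydrogen couple is the cathode, so E°_cell = 1.18 V; n = 2.
[H⁺] = 10^(−0.77) = 0.17 M, and Q = [Mn²⁺]·P(H₂) / [H⁺]^2 = 0.00149.
E = E° − (0.0592/2) log Q = 1.18 − (0.0592/2)(-2.827) = 1.264 V.

1.26 V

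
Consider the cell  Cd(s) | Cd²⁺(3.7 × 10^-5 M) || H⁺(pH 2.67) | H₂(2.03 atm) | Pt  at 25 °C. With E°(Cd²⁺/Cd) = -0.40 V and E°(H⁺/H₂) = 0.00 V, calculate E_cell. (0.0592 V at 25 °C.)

0.36 V

The hydrogen couple is the cathode, so E°_cell = 0.40 V; n = 2.
[H⁺] = 10^(−2.67) = 0.0021 M, and Q = [Cd²⁺]·P(H₂) / [H⁺]^2 = 16.4.
E = E° − (0.0592/2) log Q = 0.40 − (0.0592/2)(1.216) = 0.364 V.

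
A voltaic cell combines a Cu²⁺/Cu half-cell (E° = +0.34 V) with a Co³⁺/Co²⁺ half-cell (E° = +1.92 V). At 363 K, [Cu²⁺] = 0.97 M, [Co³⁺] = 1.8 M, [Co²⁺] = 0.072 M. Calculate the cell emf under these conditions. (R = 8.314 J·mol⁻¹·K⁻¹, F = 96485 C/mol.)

1.68 V

The Co³⁺/Co²⁺ couple has the higher reduction potential and acts as the cathode, so E°_cell = +1.92 − (+0.34) = 1.58 V.
Balancing electrons gives n = 2; the reaction quotient is Q = [Cu²⁺]·[Co²⁺]^2/[Co³⁺]^2 = 0.00155.
E = E° − (RT/nF) ln Q = 1.58 − (8.314×363)/(2×96485) × (-6.468) = 1.580 + 0.101 = 1.681 V.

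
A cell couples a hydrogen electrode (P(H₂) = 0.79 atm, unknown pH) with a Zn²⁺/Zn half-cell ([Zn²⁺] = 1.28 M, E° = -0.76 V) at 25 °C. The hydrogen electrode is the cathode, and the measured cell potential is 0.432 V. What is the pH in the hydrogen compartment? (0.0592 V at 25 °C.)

E°_cell = 0.76 V and n = 2.
log Q = n(E° − E)/0.0592 = 2×(0.76 − 0.432)/0.0592 = 11.081.
With Q = [Zn²⁺]·P(H₂) / [H⁺]^2, solving for [H⁺] gives log[H⁺] = -5.538, so pH = 5.54.

pH = 5.54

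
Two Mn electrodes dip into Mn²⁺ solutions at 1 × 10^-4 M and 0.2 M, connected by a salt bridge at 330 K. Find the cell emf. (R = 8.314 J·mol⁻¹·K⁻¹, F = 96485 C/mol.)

0.11 V

Both half-cells are Mn²⁺/Mn, so E°_cell = 0. The concentrated side is the cathode; the cell reaction moves Mn²⁺ from high to low concentration with n = 2.
Q = [Mn²⁺]_dilute/[Mn²⁺]_conc = 1 × 10^-4/0.2 = 5 × 10^-4.
E = 0 − (RT/nF) ln Q = −((8.314×330)/(2×96485))(-7.601) = 0.1081 V.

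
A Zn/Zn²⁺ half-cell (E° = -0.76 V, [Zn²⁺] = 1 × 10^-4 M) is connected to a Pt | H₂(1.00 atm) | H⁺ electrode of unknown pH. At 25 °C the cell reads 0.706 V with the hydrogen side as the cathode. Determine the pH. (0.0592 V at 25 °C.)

pH = 2.91

E°_cell = 0.76 V and n = 2.
log Q = n(E° − E)/0.0592 = 2×(0.76 − 0.706)/0.0592 = 1.824.
With Q = [Zn²⁺]·P(H₂) / [H⁺]^2, solving for [H⁺] gives log[H⁺] = -2.912, so pH = 2.91.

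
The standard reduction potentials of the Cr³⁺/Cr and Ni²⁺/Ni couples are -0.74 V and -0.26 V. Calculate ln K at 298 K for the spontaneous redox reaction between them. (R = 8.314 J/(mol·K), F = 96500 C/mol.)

ln K = 112.2

E°_cell = -0.26 − (-0.74) = 0.48 V, with n = 6 electrons transferred.
At equilibrium E = 0, so the Nernst equation gives ln K = nFE°/RT = (6)(96500)(0.48)/((8.314)(298)) = 112.17.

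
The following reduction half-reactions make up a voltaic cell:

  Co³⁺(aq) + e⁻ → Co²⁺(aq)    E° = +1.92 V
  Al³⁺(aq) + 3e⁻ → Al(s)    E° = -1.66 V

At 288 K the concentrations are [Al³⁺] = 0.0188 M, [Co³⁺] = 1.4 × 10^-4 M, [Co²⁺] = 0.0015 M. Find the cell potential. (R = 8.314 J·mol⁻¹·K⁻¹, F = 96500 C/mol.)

3.55 V

The Co³⁺/Co²⁺ couple has the higher reduction potential and acts as the cathode, so E°_cell = +1.92 − (-1.66) = 3.58 V.
Balancing electrons gives n = 3; the reaction quotient is Q = [Al³⁺]·[Co²⁺]^3/[Co³⁺]^3 = 23.1.
E = E° − (RT/nF) ln Q = 3.58 − (8.314×288)/(3×96500) × (3.141) = 3.580 − 0.026 = 3.554 V.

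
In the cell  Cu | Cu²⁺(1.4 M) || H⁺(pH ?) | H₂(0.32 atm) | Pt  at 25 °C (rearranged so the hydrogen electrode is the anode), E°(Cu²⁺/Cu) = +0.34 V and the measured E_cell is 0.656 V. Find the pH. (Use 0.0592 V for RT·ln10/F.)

E°_cell = 0.34 V and n = 2.
log Q = n(E° − E)/0.0592 = 2×(0.34 − 0.656)/0.0592 = -10.676.
With Q = [H⁺]^2 / ([Cu²⁺]·P(H₂)), solving for [H⁺] gives log[H⁺] = -5.512, so pH = 5.51.

pH = 5.51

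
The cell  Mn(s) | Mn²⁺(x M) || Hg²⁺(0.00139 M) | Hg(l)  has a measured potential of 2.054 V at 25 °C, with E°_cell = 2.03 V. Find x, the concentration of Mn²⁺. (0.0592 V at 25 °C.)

From the Nernst equation, log Q = n(E° − E)/0.0592 = 2(2.03 − 2.054)/0.0592 = -0.811, so Q = 0.155.
With Q = [Mn²⁺]/[Hg²⁺] and the known concentrations, [Mn²⁺] in the numerator gives [Mn²⁺] = 2.1 × 10^-4 M.

2.1 × 10^-4 M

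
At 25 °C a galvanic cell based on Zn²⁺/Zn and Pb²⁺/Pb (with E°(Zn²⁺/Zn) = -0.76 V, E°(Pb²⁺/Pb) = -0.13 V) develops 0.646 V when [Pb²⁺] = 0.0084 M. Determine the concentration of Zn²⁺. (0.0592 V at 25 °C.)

From the Nernst equation, log Q = n(E° − E)/0.0592 = 2(0.63 − 0.646)/0.0592 = -0.541, so Q = 0.288.
With Q = [Zn²⁺]/[Pb²⁺] and the known concentrations, [Zn²⁺] in the numerator gives [Zn²⁺] = 0.0024 M.

0.0024 M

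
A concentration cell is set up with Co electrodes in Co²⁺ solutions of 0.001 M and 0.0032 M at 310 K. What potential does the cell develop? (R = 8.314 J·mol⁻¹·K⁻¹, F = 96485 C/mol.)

0.016 V

Both half-cells are Co²⁺/Co, so E°_cell = 0. The concentrated side is the cathode; the cell reaction moves Co²⁺ from high to low concentration with n = 2.
Q = [Co²⁺]_dilute/[Co²⁺]_conc = 0.001/0.0032 = 0.312.
E = 0 − (RT/nF) ln Q = −((8.314×310)/(2×96485))(-1.163) = 0.0155 V.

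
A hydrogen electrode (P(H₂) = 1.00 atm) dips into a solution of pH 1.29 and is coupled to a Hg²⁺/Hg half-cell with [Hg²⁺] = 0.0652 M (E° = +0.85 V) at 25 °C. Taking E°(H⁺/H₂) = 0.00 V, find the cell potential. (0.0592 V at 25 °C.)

0.89 V

The Hg²⁺/Hg couple is the cathode, so E°_cell = 0.85 V; n = 2.
[H⁺] = 10^(−1.29) = 0.051 M, and Q = [H⁺]^2 / ([Hg²⁺]·P(H₂)) = 0.0403.
E = E° − (0.0592/2) log Q = 0.85 − (0.0592/2)(-1.394) = 0.891 V.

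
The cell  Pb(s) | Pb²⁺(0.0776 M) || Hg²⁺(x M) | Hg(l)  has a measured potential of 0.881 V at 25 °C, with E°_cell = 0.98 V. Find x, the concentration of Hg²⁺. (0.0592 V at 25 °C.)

From the Nernst equation, log Q = n(E° − E)/0.0592 = 2(0.98 − 0.881)/0.0592 = 3.345, so Q = 2210.
With Q = [Pb²⁺]/[Hg²⁺] and the known concentrations, [Hg²⁺] in the denominator gives [Hg²⁺] = 3.5 × 10^-5 M.

3.5 × 10^-5 M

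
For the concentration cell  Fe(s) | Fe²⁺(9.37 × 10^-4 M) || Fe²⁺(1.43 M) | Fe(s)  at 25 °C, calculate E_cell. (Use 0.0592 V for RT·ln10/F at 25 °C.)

Both half-cells are Fe²⁺/Fe, so E°_cell = 0. The concentrated side is the cathode; the cell reaction moves Fe²⁺ from high to low concentration with n = 2.
Q = [Fe²⁺]_dilute/[Fe²⁺]_conc = 9.37 × 10^-4/1.43 = 6.55 × 10^-4.
E = 0 − (0.0592/2) log Q = −(0.0592/2)(-3.184) = 0.0942 V.

0.094 V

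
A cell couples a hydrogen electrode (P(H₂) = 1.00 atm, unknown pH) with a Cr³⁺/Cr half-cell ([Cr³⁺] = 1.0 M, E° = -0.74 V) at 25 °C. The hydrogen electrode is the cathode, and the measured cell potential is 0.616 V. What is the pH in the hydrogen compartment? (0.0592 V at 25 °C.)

E°_cell = 0.74 V and n = 6.
log Q = n(E° − E)/0.0592 = 6×(0.74 − 0.616)/0.0592 = 12.568.
With Q = [Cr³⁺]^2·P(H₂)^3 / [H⁺]^6, solving for [H⁺] gives log[H⁺] = -2.095, so pH = 2.09.

pH = 2.09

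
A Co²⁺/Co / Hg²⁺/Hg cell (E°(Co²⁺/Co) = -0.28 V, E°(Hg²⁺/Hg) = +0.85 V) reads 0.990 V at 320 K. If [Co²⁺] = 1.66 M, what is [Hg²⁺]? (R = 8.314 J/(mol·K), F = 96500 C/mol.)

6.4 × 10^-5 M

From the Nernst equation, ln Q = nF(E° − E)/RT = 2×96500×(1.13 − 0.990)/(8.314×320) = 10.156, so Q = 2.57 × 10^4.
With Q = [Co²⁺]/[Hg²⁺] and the known concentrations, [Hg²⁺] in the denominator gives [Hg²⁺] = 6.4 × 10^-5 M.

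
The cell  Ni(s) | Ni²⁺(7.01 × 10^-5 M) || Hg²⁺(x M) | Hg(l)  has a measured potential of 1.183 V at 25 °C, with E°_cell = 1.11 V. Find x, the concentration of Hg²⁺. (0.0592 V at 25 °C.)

0.021 M

From the Nernst equation, log Q = n(E° − E)/0.0592 = 2(1.11 − 1.183)/0.0592 = -2.466, so Q = 0.00342.
With Q = [Ni²⁺]/[Hg²⁺] and the known concentrations, [Hg²⁺] in the denominator gives [Hg²⁺] = 0.021 M.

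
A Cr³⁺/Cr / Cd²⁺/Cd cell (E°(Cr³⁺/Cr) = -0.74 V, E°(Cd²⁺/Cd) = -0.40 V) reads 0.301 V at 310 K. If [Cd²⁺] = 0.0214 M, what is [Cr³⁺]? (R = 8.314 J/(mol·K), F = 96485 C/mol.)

From the Nernst equation, ln Q = nF(E° − E)/RT = 6×96485×(0.34 − 0.301)/(8.314×310) = 8.760, so Q = 6370.
With Q = [Cr³⁺]^2/[Cd²⁺]^3 and the known concentrations, [Cr³⁺]^2 in the numerator gives [Cr³⁺] = 0.25 M.

0.25 M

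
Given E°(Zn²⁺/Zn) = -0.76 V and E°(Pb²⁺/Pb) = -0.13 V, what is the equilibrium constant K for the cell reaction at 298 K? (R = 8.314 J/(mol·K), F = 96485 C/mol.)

2 × 10^21

E°_cell = -0.13 − (-0.76) = 0.63 V, with n = 2 electrons transferred.
At equilibrium E = 0, so the Nernst equation gives ln K = nFE°/RT = (2)(96485)(0.63)/((8.314)(298)) = 49.07.
K = e^49.07 = 2 × 10^21.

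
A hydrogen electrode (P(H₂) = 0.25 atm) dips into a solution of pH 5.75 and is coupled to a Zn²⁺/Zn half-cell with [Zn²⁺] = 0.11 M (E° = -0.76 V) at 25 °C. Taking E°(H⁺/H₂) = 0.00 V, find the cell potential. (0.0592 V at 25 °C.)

0.47 V

The hydrogen couple is the cathode, so E°_cell = 0.76 V; n = 2.
[H⁺] = 10^(−5.75) = 1.8 × 10^-6 M, and Q = [Zn²⁺]·P(H₂) / [H⁺]^2 = 8.7 × 10^9.
E = E° − (0.0592/2) log Q = 0.76 − (0.0592/2)(9.939) = 0.466 V.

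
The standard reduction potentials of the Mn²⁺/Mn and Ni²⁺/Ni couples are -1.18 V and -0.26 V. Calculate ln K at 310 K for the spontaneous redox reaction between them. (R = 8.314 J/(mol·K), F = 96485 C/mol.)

E°_cell = -0.26 − (-1.18) = 0.92 V, with n = 2 electrons transferred.
At equilibrium E = 0, so the Nernst equation gives ln K = nFE°/RT = (2)(96485)(0.92)/((8.314)(310)) = 68.88.

ln K = 68.9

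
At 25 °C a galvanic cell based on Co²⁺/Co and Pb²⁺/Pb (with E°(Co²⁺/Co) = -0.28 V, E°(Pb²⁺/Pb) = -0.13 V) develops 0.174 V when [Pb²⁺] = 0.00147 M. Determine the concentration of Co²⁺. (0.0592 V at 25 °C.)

2.3 × 10^-4 M

From the Nernst equation, log Q = n(E° − E)/0.0592 = 2(0.15 − 0.174)/0.0592 = -0.811, so Q = 0.155.
With Q = [Co²⁺]/[Pb²⁺] and the known concentrations, [Co²⁺] in the numerator gives [Co²⁺] = 2.3 × 10^-4 M.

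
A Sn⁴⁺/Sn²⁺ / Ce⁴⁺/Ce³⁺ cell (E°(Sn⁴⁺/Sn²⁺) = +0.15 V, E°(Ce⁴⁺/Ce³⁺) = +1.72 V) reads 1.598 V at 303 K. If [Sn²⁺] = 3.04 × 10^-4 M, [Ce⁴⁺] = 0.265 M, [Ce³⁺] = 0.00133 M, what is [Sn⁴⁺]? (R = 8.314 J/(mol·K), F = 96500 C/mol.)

From the Nernst equation, ln Q = nF(E° − E)/RT = 2×96500×(1.57 − 1.598)/(8.314×303) = -2.145, so Q = 0.117.
With Q = [Sn⁴⁺]·[Ce³⁺]^2/([Sn²⁺]·[Ce⁴⁺]^2) and the known concentrations, [Sn⁴⁺] in the numerator gives [Sn⁴⁺] = 1.4 M.

1.4 M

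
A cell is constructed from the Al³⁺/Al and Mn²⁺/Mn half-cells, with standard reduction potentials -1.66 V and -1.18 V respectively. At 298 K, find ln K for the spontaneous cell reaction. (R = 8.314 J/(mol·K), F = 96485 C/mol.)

ln K = 112.2

E°_cell = -1.18 − (-1.66) = 0.48 V, with n = 6 electrons transferred.
At equilibrium E = 0, so the Nernst equation gives ln K = nFE°/RT = (6)(96485)(0.48)/((8.314)(298)) = 112.16.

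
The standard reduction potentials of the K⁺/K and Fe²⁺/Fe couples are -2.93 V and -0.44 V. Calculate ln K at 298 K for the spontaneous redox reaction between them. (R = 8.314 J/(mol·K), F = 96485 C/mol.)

ln K = 193.9

E°_cell = -0.44 − (-2.93) = 2.49 V, with n = 2 electrons transferred.
At equilibrium E = 0, so the Nernst equation gives ln K = nFE°/RT = (2)(96485)(2.49)/((8.314)(298)) = 193.94.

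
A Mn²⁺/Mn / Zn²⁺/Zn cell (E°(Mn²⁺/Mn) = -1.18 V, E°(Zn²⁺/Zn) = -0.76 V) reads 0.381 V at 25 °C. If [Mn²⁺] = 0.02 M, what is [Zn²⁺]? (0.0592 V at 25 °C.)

From the Nernst equation, log Q = n(E° − E)/0.0592 = 2(0.42 − 0.381)/0.0592 = 1.318, so Q = 20.8.
With Q = [Mn²⁺]/[Zn²⁺] and the known concentrations, [Zn²⁺] in the denominator gives [Zn²⁺] = 9.6 × 10^-4 M.

9.6 × 10^-4 M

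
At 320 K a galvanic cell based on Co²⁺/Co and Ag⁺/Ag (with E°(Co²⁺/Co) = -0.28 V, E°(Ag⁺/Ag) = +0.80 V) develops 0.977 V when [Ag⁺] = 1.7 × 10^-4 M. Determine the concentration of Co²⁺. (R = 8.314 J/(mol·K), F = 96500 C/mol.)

From the Nernst equation, ln Q = nF(E° − E)/RT = 2×96500×(1.08 − 0.977)/(8.314×320) = 7.472, so Q = 1760.
With Q = [Co²⁺]/[Ag⁺]^2 and the known concentrations, [Co²⁺] in the numerator gives [Co²⁺] = 5.1 × 10^-5 M.

5.1 × 10^-5 M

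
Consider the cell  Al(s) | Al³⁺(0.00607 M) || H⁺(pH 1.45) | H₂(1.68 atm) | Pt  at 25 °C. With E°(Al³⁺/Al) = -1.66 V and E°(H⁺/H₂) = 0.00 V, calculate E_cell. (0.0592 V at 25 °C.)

1.61 V

The hydrogen couple is the cathode, so E°_cell = 1.66 V; n = 6.
[H⁺] = 10^(−1.45) = 0.035 M, and Q = [Al³⁺]^2·P(H₂)^3 / [H⁺]^6 = 8.76 × 10^4.
E = E° − (0.0592/6) log Q = 1.66 − (0.0592/6)(4.942) = 1.611 V.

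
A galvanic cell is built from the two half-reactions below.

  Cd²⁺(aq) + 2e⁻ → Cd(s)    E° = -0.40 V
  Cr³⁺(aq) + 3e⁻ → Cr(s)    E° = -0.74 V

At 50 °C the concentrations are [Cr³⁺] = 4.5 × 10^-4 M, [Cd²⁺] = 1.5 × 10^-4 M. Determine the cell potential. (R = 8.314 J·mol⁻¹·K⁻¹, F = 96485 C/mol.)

The Cd²⁺/Cd couple has the higher reduction potential and acts as the cathode, so E°_cell = -0.40 − (-0.74) = 0.34 V.
Balancing electrons gives n = 6; the reaction quotient is Q = [Cr³⁺]^2/[Cd²⁺]^3 = 6 × 10^4.
E = E° − (RT/nF) ln Q = 0.34 − (8.314×323)/(6×96485) × (11.002) = 0.340 − 0.051 = 0.289 V.

0.289 V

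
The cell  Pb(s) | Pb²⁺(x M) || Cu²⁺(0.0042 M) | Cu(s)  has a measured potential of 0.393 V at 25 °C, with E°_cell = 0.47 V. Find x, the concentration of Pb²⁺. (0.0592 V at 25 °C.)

From the Nernst equation, log Q = n(E° − E)/0.0592 = 2(0.47 − 0.393)/0.0592 = 2.601, so Q = 399.
With Q = [Pb²⁺]/[Cu²⁺] and the known concentrations, [Pb²⁺] in the numerator gives [Pb²⁺] = 1.7 M.

1.7 M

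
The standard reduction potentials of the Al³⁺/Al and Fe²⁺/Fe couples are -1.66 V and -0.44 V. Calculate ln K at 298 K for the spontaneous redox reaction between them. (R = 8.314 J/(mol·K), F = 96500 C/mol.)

E°_cell = -0.44 − (-1.66) = 1.22 V, with n = 6 electrons transferred.
At equilibrium E = 0, so the Nernst equation gives ln K = nFE°/RT = (6)(96500)(1.22)/((8.314)(298)) = 285.11.

ln K = 285.1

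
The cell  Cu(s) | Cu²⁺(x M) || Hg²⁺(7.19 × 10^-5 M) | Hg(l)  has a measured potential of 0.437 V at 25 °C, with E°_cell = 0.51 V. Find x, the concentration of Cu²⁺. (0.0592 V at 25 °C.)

From the Nernst equation, log Q = n(E° − E)/0.0592 = 2(0.51 − 0.437)/0.0592 = 2.466, so Q = 293.
With Q = [Cu²⁺]/[Hg²⁺] and the known concentrations, [Cu²⁺] in the numerator gives [Cu²⁺] = 0.021 M.

0.021 M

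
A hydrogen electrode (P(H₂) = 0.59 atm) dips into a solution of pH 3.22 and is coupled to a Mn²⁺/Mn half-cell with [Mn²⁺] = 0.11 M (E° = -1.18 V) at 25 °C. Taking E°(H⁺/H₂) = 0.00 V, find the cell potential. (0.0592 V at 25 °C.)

1.02 V

The hydrogen couple is the cathode, so E°_cell = 1.18 V; n = 2.
[H⁺] = 10^(−3.22) = 6 × 10^-4 M, and Q = [Mn²⁺]·P(H₂) / [H⁺]^2 = 1.79 × 10^5.
E = E° − (0.0592/2) log Q = 1.18 − (0.0592/2)(5.252) = 1.025 V.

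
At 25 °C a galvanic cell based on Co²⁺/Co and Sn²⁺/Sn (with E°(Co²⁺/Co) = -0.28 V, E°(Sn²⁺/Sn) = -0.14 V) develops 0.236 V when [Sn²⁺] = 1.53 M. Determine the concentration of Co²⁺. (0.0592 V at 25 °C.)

From the Nernst equation, log Q = n(E° − E)/0.0592 = 2(0.14 − 0.236)/0.0592 = -3.243, so Q = 5.71 × 10^-4.
With Q = [Co²⁺]/[Sn²⁺] and the known concentrations, [Co²⁺] in the numerator gives [Co²⁺] = 8.7 × 10^-4 M.

8.7 × 10^-4 M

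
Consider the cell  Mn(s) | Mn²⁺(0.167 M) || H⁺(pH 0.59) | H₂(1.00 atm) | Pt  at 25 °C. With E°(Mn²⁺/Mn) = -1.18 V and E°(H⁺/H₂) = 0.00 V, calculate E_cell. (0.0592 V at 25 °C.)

1.17 V

The hydrogen couple is the cathode, so E°_cell = 1.18 V; n = 2.
[H⁺] = 10^(−0.59) = 0.26 M, and Q = [Mn²⁺]·P(H₂) / [H⁺]^2 = 2.53.
E = E° − (0.0592/2) log Q = 1.18 − (0.0592/2)(0.403) = 1.168 V.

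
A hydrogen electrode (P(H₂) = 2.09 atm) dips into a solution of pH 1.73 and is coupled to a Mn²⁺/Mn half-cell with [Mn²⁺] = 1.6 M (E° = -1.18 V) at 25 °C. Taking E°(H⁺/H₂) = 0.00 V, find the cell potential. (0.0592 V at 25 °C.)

The hydrogen couple is the cathode, so E°_cell = 1.18 V; n = 2.
[H⁺] = 10^(−1.73) = 0.019 M, and Q = [Mn²⁺]·P(H₂) / [H⁺]^2 = 9640.
E = E° − (0.0592/2) log Q = 1.18 − (0.0592/2)(3.984) = 1.062 V.

1.06 V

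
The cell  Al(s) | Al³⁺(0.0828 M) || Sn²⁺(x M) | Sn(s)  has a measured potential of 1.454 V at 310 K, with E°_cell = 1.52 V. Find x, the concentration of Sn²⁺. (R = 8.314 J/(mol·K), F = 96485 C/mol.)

From the Nernst equation, ln Q = nF(E° − E)/RT = 6×96485×(1.52 − 1.454)/(8.314×310) = 14.825, so Q = 2.74 × 10^6.
With Q = [Al³⁺]^2/[Sn²⁺]^3 and the known concentrations, [Sn²⁺]^3 in the denominator gives [Sn²⁺] = 0.0014 M.

0.0014 M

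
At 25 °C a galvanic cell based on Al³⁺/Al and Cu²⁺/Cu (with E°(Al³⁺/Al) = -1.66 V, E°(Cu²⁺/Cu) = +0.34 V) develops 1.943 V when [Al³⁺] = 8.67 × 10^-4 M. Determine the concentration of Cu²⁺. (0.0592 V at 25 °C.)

1.1 × 10^-4 M

From the Nernst equation, log Q = n(E° − E)/0.0592 = 6(2.00 − 1.943)/0.0592 = 5.777, so Q = 5.98 × 10^5.
With Q = [Al³⁺]^2/[Cu²⁺]^3 and the known concentrations, [Cu²⁺]^3 in the denominator gives [Cu²⁺] = 1.1 × 10^-4 M.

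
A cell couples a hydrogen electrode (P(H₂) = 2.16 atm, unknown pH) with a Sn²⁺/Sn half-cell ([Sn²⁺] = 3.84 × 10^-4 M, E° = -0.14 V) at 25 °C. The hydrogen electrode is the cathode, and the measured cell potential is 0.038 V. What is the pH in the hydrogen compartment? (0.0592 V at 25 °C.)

pH = 3.26

E°_cell = 0.14 V and n = 2.
log Q = n(E° − E)/0.0592 = 2×(0.14 − 0.038)/0.0592 = 3.446.
With Q = [Sn²⁺]·P(H₂) / [H⁺]^2, solving for [H⁺] gives log[H⁺] = -3.264, so pH = 3.26.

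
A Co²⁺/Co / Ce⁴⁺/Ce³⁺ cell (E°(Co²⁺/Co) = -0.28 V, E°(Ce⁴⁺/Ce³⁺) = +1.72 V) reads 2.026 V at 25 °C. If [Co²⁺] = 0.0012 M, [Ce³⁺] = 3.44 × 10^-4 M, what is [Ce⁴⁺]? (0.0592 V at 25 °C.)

3.3 × 10^-5 M

From the Nernst equation, log Q = n(E° − E)/0.0592 = 2(2.00 − 2.026)/0.0592 = -0.878, so Q = 0.132.
With Q = [Co²⁺]·[Ce³⁺]^2/[Ce⁴⁺]^2 and the known concentrations, [Ce⁴⁺]^2 in the denominator gives [Ce⁴⁺] = 3.3 × 10^-5 M.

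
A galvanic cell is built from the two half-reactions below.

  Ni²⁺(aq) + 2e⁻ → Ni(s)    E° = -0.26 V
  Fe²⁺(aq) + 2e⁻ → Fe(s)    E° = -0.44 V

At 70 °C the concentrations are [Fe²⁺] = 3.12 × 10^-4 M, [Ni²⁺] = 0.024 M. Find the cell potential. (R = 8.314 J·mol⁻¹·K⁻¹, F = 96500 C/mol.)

0.244 V

The Ni²⁺/Ni couple has the higher reduction potential and acts as the cathode, so E°_cell = -0.26 − (-0.44) = 0.18 V.
Balancing electrons gives n = 2; the reaction quotient is Q = [Fe²⁺]/[Ni²⁺] = 0.0130.
E = E° − (RT/nF) ln Q = 0.18 − (8.314×343)/(2×96500) × (-4.343) = 0.180 + 0.064 = 0.244 V.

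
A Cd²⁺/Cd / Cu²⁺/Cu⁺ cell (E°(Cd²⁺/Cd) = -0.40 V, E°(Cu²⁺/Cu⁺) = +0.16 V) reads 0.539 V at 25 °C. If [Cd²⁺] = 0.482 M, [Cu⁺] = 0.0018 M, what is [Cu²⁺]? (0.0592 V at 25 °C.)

From the Nernst equation, log Q = n(E° − E)/0.0592 = 2(0.56 − 0.539)/0.0592 = 0.709, so Q = 5.12.
With Q = [Cd²⁺]·[Cu⁺]^2/[Cu²⁺]^2 and the known concentrations, [Cu²⁺]^2 in the denominator gives [Cu²⁺] = 5.5 × 10^-4 M.

5.5 × 10^-4 M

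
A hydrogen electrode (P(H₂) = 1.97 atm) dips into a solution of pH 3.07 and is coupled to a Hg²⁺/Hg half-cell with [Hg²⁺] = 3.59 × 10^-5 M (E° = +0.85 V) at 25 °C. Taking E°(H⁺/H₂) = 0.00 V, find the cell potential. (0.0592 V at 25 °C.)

0.91 V

The Hg²⁺/Hg couple is the cathode, so E°_cell = 0.85 V; n = 2.
[H⁺] = 10^(−3.07) = 8.5 × 10^-4 M, and Q = [H⁺]^2 / ([Hg²⁺]·P(H₂)) = 0.0102.
E = E° − (0.0592/2) log Q = 0.85 − (0.0592/2)(-1.990) = 0.909 V.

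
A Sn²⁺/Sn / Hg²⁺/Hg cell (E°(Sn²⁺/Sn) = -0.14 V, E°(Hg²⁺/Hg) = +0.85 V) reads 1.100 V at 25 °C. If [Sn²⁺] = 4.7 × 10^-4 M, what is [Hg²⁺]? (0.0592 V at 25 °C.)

From the Nernst equation, log Q = n(E° − E)/0.0592 = 2(0.99 − 1.100)/0.0592 = -3.716, so Q = 1.92 × 10^-4.
With Q = [Sn²⁺]/[Hg²⁺] and the known concentrations, [Hg²⁺] in the denominator gives [Hg²⁺] = 2.4 M.

2.4 M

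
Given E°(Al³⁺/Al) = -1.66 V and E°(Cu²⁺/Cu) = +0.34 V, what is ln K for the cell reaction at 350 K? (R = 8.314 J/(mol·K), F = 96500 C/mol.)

ln K = 398.0

E°_cell = +0.34 − (-1.66) = 2.00 V, with n = 6 electrons transferred.
At equilibrium E = 0, so the Nernst equation gives ln K = nFE°/RT = (6)(96500)(2.00)/((8.314)(350)) = 397.95.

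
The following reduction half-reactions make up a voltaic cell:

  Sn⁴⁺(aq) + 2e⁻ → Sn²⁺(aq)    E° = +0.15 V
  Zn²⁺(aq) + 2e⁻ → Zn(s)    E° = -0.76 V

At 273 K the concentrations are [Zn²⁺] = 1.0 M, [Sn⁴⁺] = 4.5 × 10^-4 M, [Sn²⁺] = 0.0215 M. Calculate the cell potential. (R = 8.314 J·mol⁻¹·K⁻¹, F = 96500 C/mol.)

0.865 V

The Sn⁴⁺/Sn²⁺ couple has the higher reduction potential and acts as the cathode, so E°_cell = +0.15 − (-0.76) = 0.91 V.
Balancing electrons gives n = 2; the reaction quotient is Q = [Zn²⁺]·[Sn²⁺]/[Sn⁴⁺] = 47.8.
E = E° − (RT/nF) ln Q = 0.91 − (8.314×273)/(2×96500) × (3.867) = 0.910 − 0.045 = 0.865 V.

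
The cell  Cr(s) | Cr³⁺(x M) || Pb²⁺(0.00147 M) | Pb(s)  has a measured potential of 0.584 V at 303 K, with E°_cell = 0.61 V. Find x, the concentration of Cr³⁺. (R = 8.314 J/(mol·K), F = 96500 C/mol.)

From the Nernst equation, ln Q = nF(E° − E)/RT = 6×96500×(0.61 − 0.584)/(8.314×303) = 5.976, so Q = 394.
With Q = [Cr³⁺]^2/[Pb²⁺]^3 and the known concentrations, [Cr³⁺]^2 in the numerator gives [Cr³⁺] = 0.0011 M.

0.0011 M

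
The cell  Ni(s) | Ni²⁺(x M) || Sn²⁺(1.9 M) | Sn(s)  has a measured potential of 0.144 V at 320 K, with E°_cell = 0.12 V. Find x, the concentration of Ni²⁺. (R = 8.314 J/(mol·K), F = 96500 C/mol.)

From the Nernst equation, ln Q = nF(E° − E)/RT = 2×96500×(0.12 − 0.144)/(8.314×320) = -1.741, so Q = 0.175.
With Q = [Ni²⁺]/[Sn²⁺] and the known concentrations, [Ni²⁺] in the numerator gives [Ni²⁺] = 0.33 M.

0.33 M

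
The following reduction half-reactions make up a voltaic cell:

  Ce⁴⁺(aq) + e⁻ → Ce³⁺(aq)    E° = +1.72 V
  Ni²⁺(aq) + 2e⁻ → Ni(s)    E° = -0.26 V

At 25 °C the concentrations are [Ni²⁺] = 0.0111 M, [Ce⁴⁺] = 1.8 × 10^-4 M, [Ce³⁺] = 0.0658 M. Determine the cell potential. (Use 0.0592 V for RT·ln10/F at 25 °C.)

The Ce⁴⁺/Ce³⁺ couple has the higher reduction potential and acts as the cathode, so E°_cell = +1.72 − (-0.26) = 1.98 V.
Balancing electrons gives n = 2; the reaction quotient is Q = [Ni²⁺]·[Ce³⁺]^2/[Ce⁴⁺]^2 = 1480.
At 25 °C, E = E° − (0.0592/n) log Q = 1.98 − (0.0592/2)(3.171) = 1.980 − 0.094 = 1.886 V.

1.89 V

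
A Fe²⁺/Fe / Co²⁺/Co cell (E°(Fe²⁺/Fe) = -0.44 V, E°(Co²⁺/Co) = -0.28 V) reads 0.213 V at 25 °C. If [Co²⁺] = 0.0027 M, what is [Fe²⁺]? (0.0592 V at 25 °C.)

4.4 × 10^-5 M

From the Nernst equation, log Q = n(E° − E)/0.0592 = 2(0.16 − 0.213)/0.0592 = -1.791, so Q = 0.0162.
With Q = [Fe²⁺]/[Co²⁺] and the known concentrations, [Fe²⁺] in the numerator gives [Fe²⁺] = 4.4 × 10^-5 M.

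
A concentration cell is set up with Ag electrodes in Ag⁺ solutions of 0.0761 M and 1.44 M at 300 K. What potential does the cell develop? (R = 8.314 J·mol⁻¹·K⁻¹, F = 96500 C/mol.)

0.076 V

Both half-cells are Ag⁺/Ag, so E°_cell = 0. The concentrated side is the cathode; the cell reaction moves Ag⁺ from high to low concentration with n = 1.
Q = [Ag⁺]_dilute/[Ag⁺]_conc = 0.0761/1.44 = 0.0528.
E = 0 − (RT/nF) ln Q = −((8.314×300)/(1×96500))(-2.940) = 0.0760 V.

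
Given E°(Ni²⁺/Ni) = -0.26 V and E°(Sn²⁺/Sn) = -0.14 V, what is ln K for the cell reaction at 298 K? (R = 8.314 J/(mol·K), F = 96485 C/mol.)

ln K = 9.3

E°_cell = -0.14 − (-0.26) = 0.12 V, with n = 2 electrons transferred.
At equilibrium E = 0, so the Nernst equation gives ln K = nFE°/RT = (2)(96485)(0.12)/((8.314)(298)) = 9.35.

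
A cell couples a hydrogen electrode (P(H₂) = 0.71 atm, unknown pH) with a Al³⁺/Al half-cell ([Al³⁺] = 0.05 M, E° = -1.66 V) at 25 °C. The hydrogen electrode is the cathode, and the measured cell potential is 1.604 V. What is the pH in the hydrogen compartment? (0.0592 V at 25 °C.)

pH = 1.45

E°_cell = 1.66 V and n = 6.
log Q = n(E° − E)/0.0592 = 6×(1.66 − 1.604)/0.0592 = 5.676.
With Q = [Al³⁺]^2·P(H₂)^3 / [H⁺]^6, solving for [H⁺] gives log[H⁺] = -1.454, so pH = 1.45.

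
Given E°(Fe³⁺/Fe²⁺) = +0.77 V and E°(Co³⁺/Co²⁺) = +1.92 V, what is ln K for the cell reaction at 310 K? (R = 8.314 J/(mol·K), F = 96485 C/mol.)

E°_cell = +1.92 − (+0.77) = 1.15 V, with n = 1 electron transferred.
At equilibrium E = 0, so the Nernst equation gives ln K = nFE°/RT = (1)(96485)(1.15)/((8.314)(310)) = 43.05.

ln K = 43.1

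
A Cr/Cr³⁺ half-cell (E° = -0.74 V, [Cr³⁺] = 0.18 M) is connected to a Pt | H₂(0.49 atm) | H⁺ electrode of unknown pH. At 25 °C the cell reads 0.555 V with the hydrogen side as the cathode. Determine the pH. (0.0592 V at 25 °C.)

pH = 3.53

E°_cell = 0.74 V and n = 6.
log Q = n(E° − E)/0.0592 = 6×(0.74 − 0.555)/0.0592 = 18.750.
With Q = [Cr³⁺]^2·P(H₂)^3 / [H⁺]^6, solving for [H⁺] gives log[H⁺] = -3.528, so pH = 3.53.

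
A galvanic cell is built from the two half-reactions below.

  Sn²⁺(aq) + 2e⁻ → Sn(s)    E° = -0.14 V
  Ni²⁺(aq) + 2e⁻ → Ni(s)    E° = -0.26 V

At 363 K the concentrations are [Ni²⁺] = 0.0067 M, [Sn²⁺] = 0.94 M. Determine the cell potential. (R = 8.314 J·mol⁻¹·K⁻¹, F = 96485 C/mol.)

0.197 V

The Sn²⁺/Sn couple has the higher reduction potential and acts as the cathode, so E°_cell = -0.14 − (-0.26) = 0.12 V.
Balancing electrons gives n = 2; the reaction quotient is Q = [Ni²⁺]/[Sn²⁺] = 0.00713.
E = E° − (RT/nF) ln Q = 0.12 − (8.314×363)/(2×96485) × (-4.944) = 0.120 + 0.077 = 0.197 V.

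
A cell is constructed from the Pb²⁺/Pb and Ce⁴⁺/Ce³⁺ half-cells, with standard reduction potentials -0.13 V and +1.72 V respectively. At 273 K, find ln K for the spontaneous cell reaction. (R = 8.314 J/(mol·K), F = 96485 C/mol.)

ln K = 157.3

E°_cell = +1.72 − (-0.13) = 1.85 V, with n = 2 electrons transferred.
At equilibrium E = 0, so the Nernst equation gives ln K = nFE°/RT = (2)(96485)(1.85)/((8.314)(273)) = 157.29.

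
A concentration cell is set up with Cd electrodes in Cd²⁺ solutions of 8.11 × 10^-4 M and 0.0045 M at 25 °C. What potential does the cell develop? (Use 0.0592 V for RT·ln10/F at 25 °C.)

0.022 V

Both half-cells are Cd²⁺/Cd, so E°_cell = 0. The concentrated side is the cathode; the cell reaction moves Cd²⁺ from high to low concentration with n = 2.
Q = [Cd²⁺]_dilute/[Cd²⁺]_conc = 8.11 × 10^-4/0.0045 = 0.180.
E = 0 − (0.0592/2) log Q = −(0.0592/2)(-0.744) = 0.0220 V.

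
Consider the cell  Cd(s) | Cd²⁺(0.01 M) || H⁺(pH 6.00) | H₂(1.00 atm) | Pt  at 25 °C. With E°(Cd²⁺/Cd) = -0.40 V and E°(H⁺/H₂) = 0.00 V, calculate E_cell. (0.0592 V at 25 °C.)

The hydrogen couple is the cathode, so E°_cell = 0.40 V; n = 2.
[H⁺] = 10^(−6.00) = 1 × 10^-6 M, and Q = [Cd²⁺]·P(H₂) / [H⁺]^2 = 1 × 10^10.
E = E° − (0.0592/2) log Q = 0.40 − (0.0592/2)(10.000) = 0.104 V.

0.10 V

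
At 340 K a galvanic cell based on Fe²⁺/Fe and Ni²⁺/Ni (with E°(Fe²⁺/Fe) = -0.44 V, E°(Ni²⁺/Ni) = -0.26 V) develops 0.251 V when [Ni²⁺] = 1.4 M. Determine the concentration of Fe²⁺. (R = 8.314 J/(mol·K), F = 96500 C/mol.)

0.011 M

From the Nernst equation, ln Q = nF(E° − E)/RT = 2×96500×(0.18 − 0.251)/(8.314×340) = -4.848, so Q = 0.00785.
With Q = [Fe²⁺]/[Ni²⁺] and the known concentrations, [Fe²⁺] in the numerator gives [Fe²⁺] = 0.011 M.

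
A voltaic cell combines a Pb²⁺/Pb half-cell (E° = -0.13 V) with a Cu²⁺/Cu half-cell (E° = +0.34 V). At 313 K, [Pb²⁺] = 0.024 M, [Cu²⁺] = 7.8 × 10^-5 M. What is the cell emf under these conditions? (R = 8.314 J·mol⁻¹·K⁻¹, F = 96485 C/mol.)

The Cu²⁺/Cu couple has the higher reduction potential and acts as the cathode, so E°_cell = +0.34 − (-0.13) = 0.47 V.
Balancing electrons gives n = 2; the reaction quotient is Q = [Pb²⁺]/[Cu²⁺] = 308.
E = E° − (RT/nF) ln Q = 0.47 − (8.314×313)/(2×96485) × (5.729) = 0.470 − 0.077 = 0.393 V.

0.393 V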